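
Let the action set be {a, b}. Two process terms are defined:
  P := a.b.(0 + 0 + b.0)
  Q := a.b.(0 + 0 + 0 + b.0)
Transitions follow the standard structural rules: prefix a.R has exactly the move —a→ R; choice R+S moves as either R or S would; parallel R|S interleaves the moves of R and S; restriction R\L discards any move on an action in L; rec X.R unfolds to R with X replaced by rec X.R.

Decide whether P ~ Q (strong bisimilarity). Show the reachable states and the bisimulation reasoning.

Reachable graph of P (4 states):
  u0 = a.b.(0 + 0 + b.0) has moves --a--▸ u1
  u1 = b.(0 + 0 + b.0) has moves --b--▸ u2
  u2 = 0 + 0 + b.0 has moves --b--▸ u3
  u3 = 0 has moves stopped
Reachable graph of Q (4 states):
  v0 = a.b.(0 + 0 + 0 + b.0) has moves --a--▸ v1
  v1 = b.(0 + 0 + 0 + b.0) has moves --b--▸ v2
  v2 = 0 + 0 + 0 + b.0 has moves --b--▸ v3
  v3 = 0 has moves stopped
Bisimilarity quotient blocks:
  B0 = {u0, v0}
  B1 = {u1, v1}
  B2 = {u2, v2}
  B3 = {u3, v3}
u0 ∈ B0, v0 ∈ B0 → same block

P ~ Q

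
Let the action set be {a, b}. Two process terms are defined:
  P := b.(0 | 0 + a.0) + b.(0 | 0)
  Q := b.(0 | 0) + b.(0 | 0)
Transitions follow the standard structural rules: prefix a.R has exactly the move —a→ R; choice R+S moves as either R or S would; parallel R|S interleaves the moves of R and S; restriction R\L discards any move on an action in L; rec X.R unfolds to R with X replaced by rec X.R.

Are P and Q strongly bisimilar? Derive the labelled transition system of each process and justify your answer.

LTS(P): 4 reachable states
  m0 = b.(0 | 0 + a.0) + b.(0 | 0) ⊢ -b-> m1, -b-> m2
  m1 = 0 | 0 ⊢ deadlocked
  m2 = 0 | 0 + a.0 ⊢ -a-> m3
  m3 = 0 ⊢ deadlocked
LTS(Q): 2 reachable states
  n0 = b.(0 | 0) + b.(0 | 0) ⊢ -b-> n1
  n1 = 0 | 0 ⊢ deadlocked
Bisimilarity quotient blocks:
  B0 = {m0}
  B1 = {m2}
  B2 = {m1, m3, n1}
  B3 = {n0}
m0 ∈ B0, n0 ∈ B3 → different blocks

not bisimilar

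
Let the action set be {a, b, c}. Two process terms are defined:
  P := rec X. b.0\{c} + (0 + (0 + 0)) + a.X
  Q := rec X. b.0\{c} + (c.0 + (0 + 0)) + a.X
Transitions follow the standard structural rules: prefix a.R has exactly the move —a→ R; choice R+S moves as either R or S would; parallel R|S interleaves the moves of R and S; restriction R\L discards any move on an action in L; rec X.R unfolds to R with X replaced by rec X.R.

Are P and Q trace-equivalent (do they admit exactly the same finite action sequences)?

LTS(P): 2 reachable states
  s0 = rec X. b.0\{c} + (0 + (0 + 0)) + a.X | —a→ s0, —b→ s1
  s1 = 0\{c} | ·
LTS(Q): 3 reachable states
  t0 = rec X. b.0\{c} + (c.0 + (0 + 0)) + a.X | —a→ t0, —b→ t1, —c→ t2
  t1 = 0\{c} | ·
  t2 = 0 | ·
Run σ = ⟨c⟩ on Q: start {t0}
  step 1 (c): {t2}
  ✓ Q
Run σ = ⟨c⟩ on P: start {s0}
  step 1 (c): no successor for P

NO — witness ⟨c⟩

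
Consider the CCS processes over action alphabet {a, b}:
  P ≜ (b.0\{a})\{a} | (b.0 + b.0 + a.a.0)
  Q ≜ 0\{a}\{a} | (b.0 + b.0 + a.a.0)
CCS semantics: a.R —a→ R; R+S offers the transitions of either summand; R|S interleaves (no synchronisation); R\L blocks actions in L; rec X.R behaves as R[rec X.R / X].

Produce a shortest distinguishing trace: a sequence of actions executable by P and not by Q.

P's transition system — 6 states:
  s0 = (b.0\{a})\{a} | (b.0 + b.0 + a.a.0) | -a-> s1, -b-> s2, -b-> s3
  s1 = (b.0\{a})\{a} | a.0 | -a-> s2, -b-> s4
  s2 = (b.0\{a})\{a} | 0 | -b-> s5
  s3 = 0\{a}\{a} | (b.0 + b.0 + a.a.0) | -a-> s4, -b-> s5
  s4 = 0\{a}\{a} | a.0 | -a-> s5
  s5 = 0\{a}\{a} | 0 | deadlocked
Q's transition system — 3 states:
  t0 = 0\{a}\{a} | (b.0 + b.0 + a.a.0) | -a-> t1, -b-> t2
  t1 = 0\{a}\{a} | a.0 | -a-> t2
  t2 = 0\{a}\{a} | 0 | deadlocked
Run σ = ⟨ab⟩ on P: start {s0}
  [1] a ⇒ {s1}
  [2] b ⇒ {s4}
  P completes σ.
Run σ = ⟨ab⟩ on Q: start {t0}
  [1] a ⇒ {t1}
  [2] b ⇒ ∅ (Q stuck)

ab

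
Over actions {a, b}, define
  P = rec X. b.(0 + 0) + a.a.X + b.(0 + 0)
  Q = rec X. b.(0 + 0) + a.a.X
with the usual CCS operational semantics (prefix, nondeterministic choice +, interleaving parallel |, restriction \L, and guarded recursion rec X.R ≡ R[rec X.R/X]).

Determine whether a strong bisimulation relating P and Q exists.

YES

Reachable graph of P (3 states):
  s0 = rec X. b.(0 + 0) + a.a.X + b.(0 + 0) :: ··a··> s1, ··b··> s2
  s1 = a.(rec X. b.(0 + 0) + a.a.X + b.(0 + 0)) :: ··a··> s0
  s2 = 0 + 0 :: ∅
Reachable graph of Q (3 states):
  t0 = rec X. b.(0 + 0) + a.a.X :: ··a··> t1, ··b··> t2
  t1 = a.(rec X. b.(0 + 0) + a.a.X) :: ··a··> t0
  t2 = 0 + 0 :: ∅
Bisimilarity quotient blocks:
  B0 = {s0, t0}
  B1 = {s1, t1}
  B2 = {s2, t2}
s0 ∈ B0, t0 ∈ B0 → same block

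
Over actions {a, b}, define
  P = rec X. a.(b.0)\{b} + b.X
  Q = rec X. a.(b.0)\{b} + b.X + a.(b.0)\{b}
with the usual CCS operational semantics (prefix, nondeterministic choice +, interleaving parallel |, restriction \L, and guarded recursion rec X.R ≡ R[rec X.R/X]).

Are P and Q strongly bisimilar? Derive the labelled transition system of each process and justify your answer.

YES

LTS(P): 2 reachable states
  s0 = rec X. a.(b.0)\{b} + b.X :: =a=> s1, =b=> s0
  s1 = (b.0)\{b} :: stopped
LTS(Q): 2 reachable states
  t0 = rec X. a.(b.0)\{b} + b.X + a.(b.0)\{b} :: =a=> t1, =b=> t0
  t1 = (b.0)\{b} :: stopped
Bisimilarity quotient blocks:
  B0 = {s0, t0}
  B1 = {s1, t1}
s0 ∈ B0, t0 ∈ B0 → same block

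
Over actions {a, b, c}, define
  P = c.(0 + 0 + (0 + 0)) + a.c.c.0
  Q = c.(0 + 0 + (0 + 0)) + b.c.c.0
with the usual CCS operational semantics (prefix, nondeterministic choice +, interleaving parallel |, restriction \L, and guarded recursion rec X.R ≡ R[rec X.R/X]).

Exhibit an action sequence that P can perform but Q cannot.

P's transition system — 5 states:
  p0 = c.(0 + 0 + (0 + 0)) + a.c.c.0 ⊢ -a-> p1, -c-> p2
  p1 = c.c.0 ⊢ -c-> p3
  p2 = 0 + 0 + (0 + 0) ⊢ deadlocked
  p3 = c.0 ⊢ -c-> p4
  p4 = 0 ⊢ deadlocked
Q's transition system — 5 states:
  q0 = c.(0 + 0 + (0 + 0)) + b.c.c.0 ⊢ -b-> q1, -c-> q2
  q1 = c.c.0 ⊢ -c-> q3
  q2 = 0 + 0 + (0 + 0) ⊢ deadlocked
  q3 = c.0 ⊢ -c-> q4
  q4 = 0 ⊢ deadlocked
Executing a from P (initial set {p0}):
  after a @ step 1: {p1}
  ✓ P
Executing a from Q (initial set {q0}):
  after a @ step 1: ∅  — Q cannot continue

a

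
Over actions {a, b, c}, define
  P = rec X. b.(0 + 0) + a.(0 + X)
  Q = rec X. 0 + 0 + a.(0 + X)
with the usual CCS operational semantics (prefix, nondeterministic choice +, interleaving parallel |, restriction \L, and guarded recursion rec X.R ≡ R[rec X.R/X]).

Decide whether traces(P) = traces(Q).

Reachable graph of P (3 states):
  m0 = rec X. b.(0 + 0) + a.(0 + X) :: -a-> m1, -b-> m2
  m1 = 0 + (rec X. b.(0 + 0) + a.(0 + X)) :: -a-> m1, -b-> m2
  m2 = 0 + 0 :: ·
Reachable graph of Q (2 states):
  n0 = rec X. 0 + 0 + a.(0 + X) :: -a-> n1
  n1 = 0 + (rec X. 0 + 0 + a.(0 + X)) :: -a-> n1
Trace ⟨b⟩ through P, begin at {m0}:
  after b @ step 1: {m2}
  — P admits the full trace.
Trace ⟨b⟩ through Q, begin at {n0}:
  after b @ step 1: ∅  — Q cannot continue

NO — witness ⟨b⟩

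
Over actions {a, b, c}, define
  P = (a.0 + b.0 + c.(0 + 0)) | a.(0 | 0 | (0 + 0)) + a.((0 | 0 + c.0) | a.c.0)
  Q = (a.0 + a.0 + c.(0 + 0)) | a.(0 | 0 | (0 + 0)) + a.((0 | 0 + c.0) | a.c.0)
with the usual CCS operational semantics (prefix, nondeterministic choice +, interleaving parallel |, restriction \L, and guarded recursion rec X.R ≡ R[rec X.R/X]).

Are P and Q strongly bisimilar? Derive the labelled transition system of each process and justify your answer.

NO

LTS(P): 12 reachable states
  p0 = (a.0 + b.0 + c.(0 + 0)) | a.(0 | 0 | (0 + 0)) + a.((0 | 0 + c.0) | a.c.0) ⊢ -a-> p1, -a-> p2, -a-> p3, -b-> p3, -c-> p4
  p1 = (0 | 0 + c.0) | a.c.0 ⊢ -a-> p5, -c-> p6
  p2 = (a.0 + b.0 + c.(0 + 0)) | (0 | 0 | (0 + 0)) ⊢ -a-> p7, -b-> p7, -c-> p8
  p3 = 0 | a.(0 | 0 | (0 + 0)) ⊢ -a-> p7
  p4 = (0 + 0) | a.(0 | 0 | (0 + 0)) ⊢ -a-> p8
  p5 = (0 | 0 + c.0) | c.0 ⊢ -c-> p10, -c-> p9
  p6 = 0 | a.c.0 ⊢ -a-> p10
  p7 = 0 | (0 | 0 | (0 + 0)) ⊢ stopped
  p8 = (0 + 0) | (0 | 0 | (0 + 0)) ⊢ stopped
  p9 = (0 | 0 + c.0) | 0 ⊢ -c-> p11
  p10 = 0 | c.0 ⊢ -c-> p11
  p11 = 0 | 0 ⊢ stopped
LTS(Q): 12 reachable states
  q0 = (a.0 + a.0 + c.(0 + 0)) | a.(0 | 0 | (0 + 0)) + a.((0 | 0 + c.0) | a.c.0) ⊢ -a-> q1, -a-> q2, -a-> q3, -c-> q4
  q1 = (0 | 0 + c.0) | a.c.0 ⊢ -a-> q5, -c-> q6
  q2 = (a.0 + a.0 + c.(0 + 0)) | (0 | 0 | (0 + 0)) ⊢ -a-> q7, -c-> q8
  q3 = 0 | a.(0 | 0 | (0 + 0)) ⊢ -a-> q7
  q4 = (0 + 0) | a.(0 | 0 | (0 + 0)) ⊢ -a-> q8
  q5 = (0 | 0 + c.0) | c.0 ⊢ -c-> q10, -c-> q9
  q6 = 0 | a.c.0 ⊢ -a-> q10
  q7 = 0 | (0 | 0 | (0 + 0)) ⊢ stopped
  q8 = (0 + 0) | (0 | 0 | (0 + 0)) ⊢ stopped
  q9 = (0 | 0 + c.0) | 0 ⊢ -c-> q11
  q10 = 0 | c.0 ⊢ -c-> q11
  q11 = 0 | 0 ⊢ stopped
Coarsest stable partition (strong bisimilarity classes):
  B0 = {p0}
  B1 = {p2}
  B2 = {p11, p7, p8, q11, q7, q8}
  B3 = {p3, p4, q3, q4}
  B4 = {p1, q1}
  B5 = {p6, q6}
  B6 = {p10, p9, q10, q9}
  B7 = {p5, q5}
  B8 = {q0}
  B9 = {q2}
p0 ∈ B0, q0 ∈ B8 → different blocks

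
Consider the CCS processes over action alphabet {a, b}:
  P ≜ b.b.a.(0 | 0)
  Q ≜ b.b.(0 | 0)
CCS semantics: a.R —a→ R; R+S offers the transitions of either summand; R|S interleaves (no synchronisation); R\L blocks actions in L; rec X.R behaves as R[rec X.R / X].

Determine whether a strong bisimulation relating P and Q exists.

Reachable graph of P (4 states):
  s0 = b.b.a.(0 | 0) | ··b··> s1
  s1 = b.a.(0 | 0) | ··b··> s2
  s2 = a.(0 | 0) | ··a··> s3
  s3 = 0 | 0 | (no moves)
Reachable graph of Q (3 states):
  t0 = b.b.(0 | 0) | ··b··> t1
  t1 = b.(0 | 0) | ··b··> t2
  t2 = 0 | 0 | (no moves)
Bisimilarity quotient blocks:
  B0 = {s0}
  B1 = {s1}
  B2 = {s2}
  B3 = {s3, t2}
  B4 = {t0}
  B5 = {t1}
s0 ∈ B0, t0 ∈ B4 → different blocks

NO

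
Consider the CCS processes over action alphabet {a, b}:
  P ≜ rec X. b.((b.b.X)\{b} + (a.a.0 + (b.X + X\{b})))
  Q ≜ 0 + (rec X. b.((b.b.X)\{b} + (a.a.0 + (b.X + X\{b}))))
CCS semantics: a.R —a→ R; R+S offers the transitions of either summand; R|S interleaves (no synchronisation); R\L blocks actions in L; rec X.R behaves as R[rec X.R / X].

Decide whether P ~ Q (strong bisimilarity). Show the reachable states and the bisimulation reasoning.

P's transition system — 4 states:
  p0 = rec X. b.((b.b.X)\{b} + (a.a.0 + (b.X + X\{b}))) → -b-> p1
  p1 = (b.b.(rec X. b.((b.b.X)\{b} + (a.a.0 + (b.X + X\{b})))))\{b} + (a.a.0 + (b.(rec X. b.((b.b.X)\{b} + (a.a.0 + (b.X + X\{b})))) + (rec X. b.((b.b.X)\{b} + (a.a.0 + (b.X + X\{b}))))\{b})) → -a-> p2, -b-> p0
  p2 = a.0 → -a-> p3
  p3 = 0 → ·
Q's transition system — 5 states:
  q0 = 0 + (rec X. b.((b.b.X)\{b} + (a.a.0 + (b.X + X\{b})))) → -b-> q1
  q1 = (b.b.(rec X. b.((b.b.X)\{b} + (a.a.0 + (b.X + X\{b})))))\{b} + (a.a.0 + (b.(rec X. b.((b.b.X)\{b} + (a.a.0 + (b.X + X\{b})))) + (rec X. b.((b.b.X)\{b} + (a.a.0 + (b.X + X\{b}))))\{b})) → -a-> q2, -b-> q3
  q2 = a.0 → -a-> q4
  q3 = rec X. b.((b.b.X)\{b} + (a.a.0 + (b.X + X\{b}))) → -b-> q1
  q4 = 0 → ·
Partition-refinement fixed point:
  B0 = {p0, q0, q3}
  B1 = {p1, q1}
  B2 = {p2, q2}
  B3 = {p3, q4}
p0 ∈ B0, q0 ∈ B0 → same block

bisimilar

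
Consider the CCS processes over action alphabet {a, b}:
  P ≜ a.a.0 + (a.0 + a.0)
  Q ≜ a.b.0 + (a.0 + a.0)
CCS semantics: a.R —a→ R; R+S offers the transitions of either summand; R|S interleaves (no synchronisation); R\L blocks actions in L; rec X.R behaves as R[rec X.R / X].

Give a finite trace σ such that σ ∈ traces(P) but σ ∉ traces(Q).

LTS(P): 3 reachable states
  m0 = a.a.0 + (a.0 + a.0) has moves —a→ m1, —a→ m2
  m1 = 0 has moves ∅
  m2 = a.0 has moves —a→ m1
LTS(Q): 3 reachable states
  n0 = a.b.0 + (a.0 + a.0) has moves —a→ n1, —a→ n2
  n1 = 0 has moves ∅
  n2 = b.0 has moves —b→ n1
Executing aa from P (initial set {m0}):
  step 1 (a): {m1, m2}
  step 2 (a): {m1}
  P completes σ.
Executing aa from Q (initial set {n0}):
  step 1 (a): {n1, n2}
  step 2 (a): no successor for Q

aa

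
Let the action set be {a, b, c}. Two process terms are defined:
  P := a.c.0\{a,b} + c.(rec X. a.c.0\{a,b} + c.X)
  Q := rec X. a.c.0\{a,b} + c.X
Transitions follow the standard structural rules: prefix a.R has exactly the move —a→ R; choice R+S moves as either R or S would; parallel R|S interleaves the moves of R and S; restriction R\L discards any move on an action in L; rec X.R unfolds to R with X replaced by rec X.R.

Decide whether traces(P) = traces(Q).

trace-equivalent

LTS(P): 4 reachable states
  p0 = a.c.0\{a,b} + c.(rec X. a.c.0\{a,b} + c.X) ⊢ —a→ p1, —c→ p2
  p1 = c.0\{a,b} ⊢ —c→ p3
  p2 = rec X. a.c.0\{a,b} + c.X ⊢ —a→ p1, —c→ p2
  p3 = 0\{a,b} ⊢ ·
LTS(Q): 3 reachable states
  q0 = rec X. a.c.0\{a,b} + c.X ⊢ —a→ q1, —c→ q0
  q1 = c.0\{a,b} ⊢ —c→ q2
  q2 = 0\{a,b} ⊢ ·
Bisimilarity quotient blocks:
  B0 = {p0, p2, q0}
  B1 = {p1, q1}
  B2 = {p3, q2}
p0 ∈ B0, q0 ∈ B0 → same block
Bisimilar ⇒ trace-equivalent.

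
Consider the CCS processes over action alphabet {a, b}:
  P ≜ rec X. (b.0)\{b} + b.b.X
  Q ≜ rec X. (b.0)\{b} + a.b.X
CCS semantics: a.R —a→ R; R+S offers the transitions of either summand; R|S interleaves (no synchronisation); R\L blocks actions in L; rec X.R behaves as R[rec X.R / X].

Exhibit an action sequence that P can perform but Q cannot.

b

LTS(P): 2 reachable states
  u0 = rec X. (b.0)\{b} + b.b.X ⊢ --b--▸ u1
  u1 = b.(rec X. (b.0)\{b} + b.b.X) ⊢ --b--▸ u0
LTS(Q): 2 reachable states
  v0 = rec X. (b.0)\{b} + a.b.X ⊢ --a--▸ v1
  v1 = b.(rec X. (b.0)\{b} + a.b.X) ⊢ --b--▸ v0
Executing b from P (initial set {u0}):
  step 1 (b): {u1}
  — P admits the full trace.
Executing b from Q (initial set {v0}):
  step 1 (b): ∅  — Q cannot continue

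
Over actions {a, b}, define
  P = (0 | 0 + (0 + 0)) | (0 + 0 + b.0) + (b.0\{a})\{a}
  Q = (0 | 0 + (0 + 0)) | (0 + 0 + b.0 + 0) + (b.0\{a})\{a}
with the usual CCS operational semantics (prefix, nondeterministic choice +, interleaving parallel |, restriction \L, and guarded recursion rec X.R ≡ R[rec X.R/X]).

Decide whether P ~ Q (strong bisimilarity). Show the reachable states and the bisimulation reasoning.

YES

P's transition system — 3 states:
  m0 = (0 | 0 + (0 + 0)) | (0 + 0 + b.0) + (b.0\{a})\{a} → -b-> m1, -b-> m2
  m1 = (0 | 0 + (0 + 0)) | 0 → deadlocked
  m2 = 0\{a}\{a} → deadlocked
Q's transition system — 3 states:
  n0 = (0 | 0 + (0 + 0)) | (0 + 0 + b.0 + 0) + (b.0\{a})\{a} → -b-> n1, -b-> n2
  n1 = (0 | 0 + (0 + 0)) | 0 → deadlocked
  n2 = 0\{a}\{a} → deadlocked
Coarsest stable partition (strong bisimilarity classes):
  B0 = {m0, n0}
  B1 = {m1, m2, n1, n2}
m0 ∈ B0, n0 ∈ B0 → same block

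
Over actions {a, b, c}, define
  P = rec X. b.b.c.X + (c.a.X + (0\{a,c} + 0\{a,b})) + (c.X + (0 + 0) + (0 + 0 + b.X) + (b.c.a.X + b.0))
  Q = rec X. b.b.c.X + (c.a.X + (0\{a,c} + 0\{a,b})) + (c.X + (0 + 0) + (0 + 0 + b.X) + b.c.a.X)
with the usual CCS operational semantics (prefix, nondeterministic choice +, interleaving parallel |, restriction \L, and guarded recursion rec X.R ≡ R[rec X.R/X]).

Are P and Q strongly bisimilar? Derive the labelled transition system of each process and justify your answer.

not bisimilar

P's transition system — 6 states:
  u0 = rec X. b.b.c.X + (c.a.X + (0\{a,c} + 0\{a,b})) + (c.X + (0 + 0) + (0 + 0 + b.X) + (b.c.a.X + b.0)) ⊢ =b=> u0, =b=> u1, =b=> u2, =b=> u3, =c=> u0, =c=> u4
  u1 = 0 ⊢ deadlocked
  u2 = b.c.(rec X. b.b.c.X + (c.a.X + (0\{a,c} + 0\{a,b})) + (c.X + (0 + 0) + (0 + 0 + b.X) + (b.c.a.X + b.0))) ⊢ =b=> u5
  u3 = c.a.(rec X. b.b.c.X + (c.a.X + (0\{a,c} + 0\{a,b})) + (c.X + (0 + 0) + (0 + 0 + b.X) + (b.c.a.X + b.0))) ⊢ =c=> u4
  u4 = a.(rec X. b.b.c.X + (c.a.X + (0\{a,c} + 0\{a,b})) + (c.X + (0 + 0) + (0 + 0 + b.X) + (b.c.a.X + b.0))) ⊢ =a=> u0
  u5 = c.(rec X. b.b.c.X + (c.a.X + (0\{a,c} + 0\{a,b})) + (c.X + (0 + 0) + (0 + 0 + b.X) + (b.c.a.X + b.0))) ⊢ =c=> u0
Q's transition system — 5 states:
  v0 = rec X. b.b.c.X + (c.a.X + (0\{a,c} + 0\{a,b})) + (c.X + (0 + 0) + (0 + 0 + b.X) + b.c.a.X) ⊢ =b=> v0, =b=> v1, =b=> v2, =c=> v0, =c=> v3
  v1 = b.c.(rec X. b.b.c.X + (c.a.X + (0\{a,c} + 0\{a,b})) + (c.X + (0 + 0) + (0 + 0 + b.X) + b.c.a.X)) ⊢ =b=> v4
  v2 = c.a.(rec X. b.b.c.X + (c.a.X + (0\{a,c} + 0\{a,b})) + (c.X + (0 + 0) + (0 + 0 + b.X) + b.c.a.X)) ⊢ =c=> v3
  v3 = a.(rec X. b.b.c.X + (c.a.X + (0\{a,c} + 0\{a,b})) + (c.X + (0 + 0) + (0 + 0 + b.X) + b.c.a.X)) ⊢ =a=> v0
  v4 = c.(rec X. b.b.c.X + (c.a.X + (0\{a,c} + 0\{a,b})) + (c.X + (0 + 0) + (0 + 0 + b.X) + b.c.a.X)) ⊢ =c=> v0
Bisimilarity quotient blocks:
  B0 = {u0}
  B1 = {u2}
  B2 = {u5}
  B3 = {u4}
  B4 = {u1}
  B5 = {u3}
  B6 = {v0}
  B7 = {v2}
  B8 = {v3}
  B9 = {v1}
  B10 = {v4}
u0 ∈ B0, v0 ∈ B6 → different blocks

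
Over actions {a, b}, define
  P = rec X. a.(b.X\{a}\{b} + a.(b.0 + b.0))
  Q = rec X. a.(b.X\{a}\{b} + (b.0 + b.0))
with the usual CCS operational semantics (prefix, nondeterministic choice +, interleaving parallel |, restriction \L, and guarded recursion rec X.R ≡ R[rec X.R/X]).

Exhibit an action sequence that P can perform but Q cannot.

LTS(P): 5 reachable states
  m0 = rec X. a.(b.X\{a}\{b} + a.(b.0 + b.0)) ⊢ --a--▸ m1
  m1 = b.(rec X. a.(b.X\{a}\{b} + a.(b.0 + b.0)))\{a}\{b} + a.(b.0 + b.0) ⊢ --a--▸ m2, --b--▸ m3
  m2 = b.0 + b.0 ⊢ --b--▸ m4
  m3 = (rec X. a.(b.X\{a}\{b} + a.(b.0 + b.0)))\{a}\{b} ⊢ (no moves)
  m4 = 0 ⊢ (no moves)
LTS(Q): 4 reachable states
  n0 = rec X. a.(b.X\{a}\{b} + (b.0 + b.0)) ⊢ --a--▸ n1
  n1 = b.(rec X. a.(b.X\{a}\{b} + (b.0 + b.0)))\{a}\{b} + (b.0 + b.0) ⊢ --b--▸ n2, --b--▸ n3
  n2 = (rec X. a.(b.X\{a}\{b} + (b.0 + b.0)))\{a}\{b} ⊢ (no moves)
  n3 = 0 ⊢ (no moves)
Executing aa from P (initial set {m0}):
  [1] a ⇒ {m1}
  [2] a ⇒ {m2}
  — P admits the full trace.
Executing aa from Q (initial set {n0}):
  [1] a ⇒ {n1}
  [2] a ⇒ ∅ (Q stuck)

aa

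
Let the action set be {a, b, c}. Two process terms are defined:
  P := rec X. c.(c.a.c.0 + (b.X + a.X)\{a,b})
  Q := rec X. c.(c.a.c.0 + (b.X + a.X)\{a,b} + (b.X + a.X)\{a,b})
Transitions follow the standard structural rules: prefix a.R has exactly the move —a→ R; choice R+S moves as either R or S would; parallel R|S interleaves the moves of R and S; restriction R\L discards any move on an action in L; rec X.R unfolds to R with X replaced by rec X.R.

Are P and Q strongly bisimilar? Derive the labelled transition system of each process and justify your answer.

LTS(P): 5 reachable states
  m0 = rec X. c.(c.a.c.0 + (b.X + a.X)\{a,b}) has moves ··c··> m1
  m1 = c.a.c.0 + (b.(rec X. c.(c.a.c.0 + (b.X + a.X)\{a,b})) + a.(rec X. c.(c.a.c.0 + (b.X + a.X)\{a,b})))\{a,b} has moves ··c··> m2
  m2 = a.c.0 has moves ··a··> m3
  m3 = c.0 has moves ··c··> m4
  m4 = 0 has moves ∅
LTS(Q): 5 reachable states
  n0 = rec X. c.(c.a.c.0 + (b.X + a.X)\{a,b} + (b.X + a.X)\{a,b}) has moves ··c··> n1
  n1 = c.a.c.0 + (b.(rec X. c.(c.a.c.0 + (b.X + a.X)\{a,b} + (b.X + a.X)\{a,b})) + a.(rec X. c.(c.a.c.0 + (b.X + a.X)\{a,b} + (b.X + a.X)\{a,b})))\{a,b} + (b.(rec X. c.(c.a.c.0 + (b.X + a.X)\{a,b} + (b.X + a.X)\{a,b})) + a.(rec X. c.(c.a.c.0 + (b.X + a.X)\{a,b} + (b.X + a.X)\{a,b})))\{a,b} has moves ··c··> n2
  n2 = a.c.0 has moves ··a··> n3
  n3 = c.0 has moves ··c··> n4
  n4 = 0 has moves ∅
Bisimilarity quotient blocks:
  B0 = {m0, n0}
  B1 = {m1, n1}
  B2 = {m2, n2}
  B3 = {m3, n3}
  B4 = {m4, n4}
m0 ∈ B0, n0 ∈ B0 → same block

YES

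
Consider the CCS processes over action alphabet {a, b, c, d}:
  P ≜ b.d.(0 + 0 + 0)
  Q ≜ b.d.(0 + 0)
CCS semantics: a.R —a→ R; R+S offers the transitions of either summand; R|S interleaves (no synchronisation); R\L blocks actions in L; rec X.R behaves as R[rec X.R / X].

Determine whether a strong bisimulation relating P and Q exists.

Reachable graph of P (3 states):
  m0 = b.d.(0 + 0 + 0) :: =b=> m1
  m1 = d.(0 + 0 + 0) :: =d=> m2
  m2 = 0 + 0 + 0 :: stopped
Reachable graph of Q (3 states):
  n0 = b.d.(0 + 0) :: =b=> n1
  n1 = d.(0 + 0) :: =d=> n2
  n2 = 0 + 0 :: stopped
Coarsest stable partition (strong bisimilarity classes):
  B0 = {m0, n0}
  B1 = {m1, n1}
  B2 = {m2, n2}
m0 ∈ B0, n0 ∈ B0 → same block

YES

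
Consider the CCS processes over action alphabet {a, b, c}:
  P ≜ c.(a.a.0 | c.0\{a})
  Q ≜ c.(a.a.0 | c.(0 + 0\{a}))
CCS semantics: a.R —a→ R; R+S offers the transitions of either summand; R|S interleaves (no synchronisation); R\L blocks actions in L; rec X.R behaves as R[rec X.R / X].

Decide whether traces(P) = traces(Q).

Reachable graph of P (7 states):
  p0 = c.(a.a.0 | c.0\{a}) | ··c··> p1
  p1 = a.a.0 | c.0\{a} | ··a··> p2, ··c··> p3
  p2 = a.0 | c.0\{a} | ··a··> p4, ··c··> p5
  p3 = a.a.0 | 0\{a} | ··a··> p5
  p4 = 0 | c.0\{a} | ··c··> p6
  p5 = a.0 | 0\{a} | ··a··> p6
  p6 = 0 | 0\{a} | (no moves)
Reachable graph of Q (7 states):
  q0 = c.(a.a.0 | c.(0 + 0\{a})) | ··c··> q1
  q1 = a.a.0 | c.(0 + 0\{a}) | ··a··> q2, ··c··> q3
  q2 = a.0 | c.(0 + 0\{a}) | ··a··> q4, ··c··> q5
  q3 = a.a.0 | (0 + 0\{a}) | ··a··> q5
  q4 = 0 | c.(0 + 0\{a}) | ··c··> q6
  q5 = a.0 | (0 + 0\{a}) | ··a··> q6
  q6 = 0 | (0 + 0\{a}) | (no moves)
Coarsest stable partition (strong bisimilarity classes):
  B0 = {p0, q0}
  B1 = {p1, q1}
  B2 = {p3, q3}
  B3 = {p5, q5}
  B4 = {p6, q6}
  B5 = {p2, q2}
  B6 = {p4, q4}
p0 ∈ B0, q0 ∈ B0 → same block
Bisimilar ⇒ trace-equivalent.

YES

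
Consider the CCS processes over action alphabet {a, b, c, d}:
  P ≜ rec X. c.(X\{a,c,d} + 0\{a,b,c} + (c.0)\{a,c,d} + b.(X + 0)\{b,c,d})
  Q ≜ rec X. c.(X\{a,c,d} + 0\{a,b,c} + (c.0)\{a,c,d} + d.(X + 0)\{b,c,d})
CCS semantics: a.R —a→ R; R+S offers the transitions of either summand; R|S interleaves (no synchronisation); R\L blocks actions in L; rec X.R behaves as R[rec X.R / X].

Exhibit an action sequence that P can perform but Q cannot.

Reachable graph of P (3 states):
  s0 = rec X. c.(X\{a,c,d} + 0\{a,b,c} + (c.0)\{a,c,d} + b.(X + 0)\{b,c,d}) ⊢ --c--▸ s1
  s1 = (rec X. c.(X\{a,c,d} + 0\{a,b,c} + (c.0)\{a,c,d} + b.(X + 0)\{b,c,d}))\{a,c,d} + 0\{a,b,c} + (c.0)\{a,c,d} + b.((rec X. c.(X\{a,c,d} + 0\{a,b,c} + (c.0)\{a,c,d} + b.(X + 0)\{b,c,d})) + 0)\{b,c,d} ⊢ --b--▸ s2
  s2 = ((rec X. c.(X\{a,c,d} + 0\{a,b,c} + (c.0)\{a,c,d} + b.(X + 0)\{b,c,d})) + 0)\{b,c,d} ⊢ deadlocked
Reachable graph of Q (3 states):
  t0 = rec X. c.(X\{a,c,d} + 0\{a,b,c} + (c.0)\{a,c,d} + d.(X + 0)\{b,c,d}) ⊢ --c--▸ t1
  t1 = (rec X. c.(X\{a,c,d} + 0\{a,b,c} + (c.0)\{a,c,d} + d.(X + 0)\{b,c,d}))\{a,c,d} + 0\{a,b,c} + (c.0)\{a,c,d} + d.((rec X. c.(X\{a,c,d} + 0\{a,b,c} + (c.0)\{a,c,d} + d.(X + 0)\{b,c,d})) + 0)\{b,c,d} ⊢ --d--▸ t2
  t2 = ((rec X. c.(X\{a,c,d} + 0\{a,b,c} + (c.0)\{a,c,d} + d.(X + 0)\{b,c,d})) + 0)\{b,c,d} ⊢ deadlocked
Executing cb from P (initial set {s0}):
  after c @ step 1: {s1}
  after b @ step 2: {s2}
  P completes σ.
Executing cb from Q (initial set {t0}):
  after c @ step 1: {t1}
  after b @ step 2: ∅  — Q cannot continue

cb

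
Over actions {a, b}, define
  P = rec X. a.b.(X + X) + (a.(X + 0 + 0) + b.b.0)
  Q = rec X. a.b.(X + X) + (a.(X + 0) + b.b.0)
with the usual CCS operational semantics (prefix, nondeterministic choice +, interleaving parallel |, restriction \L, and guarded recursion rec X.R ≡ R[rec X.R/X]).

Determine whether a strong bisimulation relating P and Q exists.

bisimilar

P's transition system — 6 states:
  p0 = rec X. a.b.(X + X) + (a.(X + 0 + 0) + b.b.0) :: --a--▸ p1, --a--▸ p2, --b--▸ p3
  p1 = (rec X. a.b.(X + X) + (a.(X + 0 + 0) + b.b.0)) + 0 + 0 :: --a--▸ p1, --a--▸ p2, --b--▸ p3
  p2 = b.((rec X. a.b.(X + X) + (a.(X + 0 + 0) + b.b.0)) + (rec X. a.b.(X + X) + (a.(X + 0 + 0) + b.b.0))) :: --b--▸ p4
  p3 = b.0 :: --b--▸ p5
  p4 = (rec X. a.b.(X + X) + (a.(X + 0 + 0) + b.b.0)) + (rec X. a.b.(X + X) + (a.(X + 0 + 0) + b.b.0)) :: --a--▸ p1, --a--▸ p2, --b--▸ p3
  p5 = 0 :: stopped
Q's transition system — 6 states:
  q0 = rec X. a.b.(X + X) + (a.(X + 0) + b.b.0) :: --a--▸ q1, --a--▸ q2, --b--▸ q3
  q1 = (rec X. a.b.(X + X) + (a.(X + 0) + b.b.0)) + 0 :: --a--▸ q1, --a--▸ q2, --b--▸ q3
  q2 = b.((rec X. a.b.(X + X) + (a.(X + 0) + b.b.0)) + (rec X. a.b.(X + X) + (a.(X + 0) + b.b.0))) :: --b--▸ q4
  q3 = b.0 :: --b--▸ q5
  q4 = (rec X. a.b.(X + X) + (a.(X + 0) + b.b.0)) + (rec X. a.b.(X + X) + (a.(X + 0) + b.b.0)) :: --a--▸ q1, --a--▸ q2, --b--▸ q3
  q5 = 0 :: stopped
Bisimilarity quotient blocks:
  B0 = {p0, p1, p4, q0, q1, q4}
  B1 = {p3, q3}
  B2 = {p5, q5}
  B3 = {p2, q2}
p0 ∈ B0, q0 ∈ B0 → same block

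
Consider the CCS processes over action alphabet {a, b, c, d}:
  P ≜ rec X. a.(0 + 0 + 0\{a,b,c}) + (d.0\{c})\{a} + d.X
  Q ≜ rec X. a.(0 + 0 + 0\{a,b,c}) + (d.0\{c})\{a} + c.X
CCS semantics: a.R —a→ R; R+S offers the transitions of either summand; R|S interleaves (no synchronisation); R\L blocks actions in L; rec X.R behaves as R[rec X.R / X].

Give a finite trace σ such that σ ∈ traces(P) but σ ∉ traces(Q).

P's transition system — 3 states:
  u0 = rec X. a.(0 + 0 + 0\{a,b,c}) + (d.0\{c})\{a} + d.X :: =a=> u1, =d=> u0, =d=> u2
  u1 = 0 + 0 + 0\{a,b,c} :: ·
  u2 = 0\{c}\{a} :: ·
Q's transition system — 3 states:
  v0 = rec X. a.(0 + 0 + 0\{a,b,c}) + (d.0\{c})\{a} + c.X :: =a=> v1, =c=> v0, =d=> v2
  v1 = 0 + 0 + 0\{a,b,c} :: ·
  v2 = 0\{c}\{a} :: ·
Run σ = ⟨da⟩ on P: start {u0}
  after d @ step 1: {u0, u2}
  after a @ step 2: {u1}
  — P admits the full trace.
Run σ = ⟨da⟩ on Q: start {v0}
  after d @ step 1: {v2}
  after a @ step 2: no successor for Q

da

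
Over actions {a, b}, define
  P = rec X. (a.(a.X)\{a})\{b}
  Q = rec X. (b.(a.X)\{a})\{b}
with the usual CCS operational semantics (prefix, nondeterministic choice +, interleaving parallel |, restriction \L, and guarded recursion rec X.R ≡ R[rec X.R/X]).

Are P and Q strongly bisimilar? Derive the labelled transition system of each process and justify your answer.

NO

P's transition system — 2 states:
  p0 = rec X. (a.(a.X)\{a})\{b} has moves —a→ p1
  p1 = (a.(rec X. (a.(a.X)\{a})\{b}))\{a}\{b} has moves ·
Q's transition system — 1 states:
  q0 = rec X. (b.(a.X)\{a})\{b} has moves ·
Coarsest stable partition (strong bisimilarity classes):
  B0 = {p0}
  B1 = {p1, q0}
p0 ∈ B0, q0 ∈ B1 → different blocks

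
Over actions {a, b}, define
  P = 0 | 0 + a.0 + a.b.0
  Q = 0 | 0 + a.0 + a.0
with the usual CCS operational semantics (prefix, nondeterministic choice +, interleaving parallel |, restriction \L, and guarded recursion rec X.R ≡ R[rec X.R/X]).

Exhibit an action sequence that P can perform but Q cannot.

LTS(P): 3 reachable states
  u0 = 0 | 0 + a.0 + a.b.0 has moves -a-> u1, -a-> u2
  u1 = 0 has moves ∅
  u2 = b.0 has moves -b-> u1
LTS(Q): 2 reachable states
  v0 = 0 | 0 + a.0 + a.0 has moves -a-> v1
  v1 = 0 has moves ∅
Trace ⟨ab⟩ through P, begin at {u0}:
  step 1 (a): {u1, u2}
  step 2 (b): {u1}
  ✓ P
Trace ⟨ab⟩ through Q, begin at {v0}:
  step 1 (a): {v1}
  step 2 (b): no successor for Q

ab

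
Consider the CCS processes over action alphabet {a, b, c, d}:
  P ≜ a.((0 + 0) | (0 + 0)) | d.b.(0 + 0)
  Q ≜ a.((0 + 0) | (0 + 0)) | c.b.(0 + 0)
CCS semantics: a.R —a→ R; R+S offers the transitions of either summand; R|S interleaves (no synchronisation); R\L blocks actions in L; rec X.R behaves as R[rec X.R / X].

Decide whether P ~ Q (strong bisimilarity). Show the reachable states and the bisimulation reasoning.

NO

LTS(P): 6 reachable states
  s0 = a.((0 + 0) | (0 + 0)) | d.b.(0 + 0) → —a→ s1, —d→ s2
  s1 = (0 + 0) | (0 + 0) | d.b.(0 + 0) → —d→ s3
  s2 = a.((0 + 0) | (0 + 0)) | b.(0 + 0) → —a→ s3, —b→ s4
  s3 = (0 + 0) | (0 + 0) | b.(0 + 0) → —b→ s5
  s4 = a.((0 + 0) | (0 + 0)) | (0 + 0) → —a→ s5
  s5 = (0 + 0) | (0 + 0) | (0 + 0) → stopped
LTS(Q): 6 reachable states
  t0 = a.((0 + 0) | (0 + 0)) | c.b.(0 + 0) → —a→ t1, —c→ t2
  t1 = (0 + 0) | (0 + 0) | c.b.(0 + 0) → —c→ t3
  t2 = a.((0 + 0) | (0 + 0)) | b.(0 + 0) → —a→ t3, —b→ t4
  t3 = (0 + 0) | (0 + 0) | b.(0 + 0) → —b→ t5
  t4 = a.((0 + 0) | (0 + 0)) | (0 + 0) → —a→ t5
  t5 = (0 + 0) | (0 + 0) | (0 + 0) → stopped
Partition-refinement fixed point:
  B0 = {s0}
  B1 = {s1}
  B2 = {s3, t3}
  B3 = {s5, t5}
  B4 = {s2, t2}
  B5 = {s4, t4}
  B6 = {t0}
  B7 = {t1}
s0 ∈ B0, t0 ∈ B6 → different blocks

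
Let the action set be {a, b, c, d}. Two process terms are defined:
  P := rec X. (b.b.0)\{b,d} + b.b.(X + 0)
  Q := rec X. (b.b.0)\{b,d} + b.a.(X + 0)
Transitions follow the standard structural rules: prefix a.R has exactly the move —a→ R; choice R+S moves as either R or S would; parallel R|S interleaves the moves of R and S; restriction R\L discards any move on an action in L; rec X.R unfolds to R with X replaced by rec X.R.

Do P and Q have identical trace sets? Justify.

P's transition system — 3 states:
  s0 = rec X. (b.b.0)\{b,d} + b.b.(X + 0) ⊢ -b-> s1
  s1 = b.((rec X. (b.b.0)\{b,d} + b.b.(X + 0)) + 0) ⊢ -b-> s2
  s2 = (rec X. (b.b.0)\{b,d} + b.b.(X + 0)) + 0 ⊢ -b-> s1
Q's transition system — 3 states:
  t0 = rec X. (b.b.0)\{b,d} + b.a.(X + 0) ⊢ -b-> t1
  t1 = a.((rec X. (b.b.0)\{b,d} + b.a.(X + 0)) + 0) ⊢ -a-> t2
  t2 = (rec X. (b.b.0)\{b,d} + b.a.(X + 0)) + 0 ⊢ -b-> t1
Trace ⟨bb⟩ through P, begin at {s0}:
  [1] b ⇒ {s1}
  [2] b ⇒ {s2}
  — P admits the full trace.
Trace ⟨bb⟩ through Q, begin at {t0}:
  [1] b ⇒ {t1}
  [2] b ⇒ ∅ (Q stuck)

traces(P) ≠ traces(Q) — witness ⟨bb⟩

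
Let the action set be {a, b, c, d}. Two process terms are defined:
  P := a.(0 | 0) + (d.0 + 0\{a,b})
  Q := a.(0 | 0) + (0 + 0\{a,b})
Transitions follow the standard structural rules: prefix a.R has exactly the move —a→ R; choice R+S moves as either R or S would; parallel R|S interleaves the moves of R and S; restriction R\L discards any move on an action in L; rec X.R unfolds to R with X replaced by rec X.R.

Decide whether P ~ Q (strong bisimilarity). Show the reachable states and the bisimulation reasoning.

P's transition system — 3 states:
  p0 = a.(0 | 0) + (d.0 + 0\{a,b}) → -a-> p1, -d-> p2
  p1 = 0 | 0 → ∅
  p2 = 0 → ∅
Q's transition system — 2 states:
  q0 = a.(0 | 0) + (0 + 0\{a,b}) → -a-> q1
  q1 = 0 | 0 → ∅
Bisimilarity quotient blocks:
  B0 = {p0}
  B1 = {p1, p2, q1}
  B2 = {q0}
p0 ∈ B0, q0 ∈ B2 → different blocks

NO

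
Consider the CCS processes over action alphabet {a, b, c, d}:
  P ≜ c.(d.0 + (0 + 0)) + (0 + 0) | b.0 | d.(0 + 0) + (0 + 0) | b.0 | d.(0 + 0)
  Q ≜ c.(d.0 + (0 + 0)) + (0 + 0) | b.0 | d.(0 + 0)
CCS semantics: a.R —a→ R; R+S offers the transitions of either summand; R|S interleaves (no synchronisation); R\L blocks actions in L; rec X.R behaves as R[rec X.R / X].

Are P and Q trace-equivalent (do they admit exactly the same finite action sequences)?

P's transition system — 6 states:
  m0 = c.(d.0 + (0 + 0)) + (0 + 0) | b.0 | d.(0 + 0) + (0 + 0) | b.0 | d.(0 + 0) has moves --b--▸ m1, --c--▸ m2, --d--▸ m3
  m1 = (0 + 0) | 0 | d.(0 + 0) has moves --d--▸ m4
  m2 = d.0 + (0 + 0) has moves --d--▸ m5
  m3 = (0 + 0) | b.0 | (0 + 0) has moves --b--▸ m4
  m4 = (0 + 0) | 0 | (0 + 0) has moves stopped
  m5 = 0 has moves stopped
Q's transition system — 6 states:
  n0 = c.(d.0 + (0 + 0)) + (0 + 0) | b.0 | d.(0 + 0) has moves --b--▸ n1, --c--▸ n2, --d--▸ n3
  n1 = (0 + 0) | 0 | d.(0 + 0) has moves --d--▸ n4
  n2 = d.0 + (0 + 0) has moves --d--▸ n5
  n3 = (0 + 0) | b.0 | (0 + 0) has moves --b--▸ n4
  n4 = (0 + 0) | 0 | (0 + 0) has moves stopped
  n5 = 0 has moves stopped
Bisimilarity quotient blocks:
  B0 = {m0, n0}
  B1 = {m1, m2, n1, n2}
  B2 = {m4, m5, n4, n5}
  B3 = {m3, n3}
m0 ∈ B0, n0 ∈ B0 → same block
Bisimilar ⇒ trace-equivalent.

trace-equivalent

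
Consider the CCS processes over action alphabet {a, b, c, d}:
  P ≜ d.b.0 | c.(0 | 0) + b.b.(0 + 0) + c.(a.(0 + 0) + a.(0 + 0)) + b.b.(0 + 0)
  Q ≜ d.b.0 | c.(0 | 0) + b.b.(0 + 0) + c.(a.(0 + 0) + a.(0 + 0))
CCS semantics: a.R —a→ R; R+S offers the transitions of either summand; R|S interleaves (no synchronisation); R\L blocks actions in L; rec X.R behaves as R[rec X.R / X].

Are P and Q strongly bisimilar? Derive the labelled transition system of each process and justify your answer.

bisimilar

LTS(P): 9 reachable states
  m0 = d.b.0 | c.(0 | 0) + b.b.(0 + 0) + c.(a.(0 + 0) + a.(0 + 0)) + b.b.(0 + 0) ⊢ ··b··> m1, ··c··> m2, ··c··> m3, ··d··> m4
  m1 = b.(0 + 0) ⊢ ··b··> m5
  m2 = a.(0 + 0) + a.(0 + 0) ⊢ ··a··> m5
  m3 = d.b.0 | (0 | 0) ⊢ ··d··> m6
  m4 = b.0 | c.(0 | 0) ⊢ ··b··> m7, ··c··> m6
  m5 = 0 + 0 ⊢ stopped
  m6 = b.0 | (0 | 0) ⊢ ··b··> m8
  m7 = 0 | c.(0 | 0) ⊢ ··c··> m8
  m8 = 0 | (0 | 0) ⊢ stopped
LTS(Q): 9 reachable states
  n0 = d.b.0 | c.(0 | 0) + b.b.(0 + 0) + c.(a.(0 + 0) + a.(0 + 0)) ⊢ ··b··> n1, ··c··> n2, ··c··> n3, ··d··> n4
  n1 = b.(0 + 0) ⊢ ··b··> n5
  n2 = a.(0 + 0) + a.(0 + 0) ⊢ ··a··> n5
  n3 = d.b.0 | (0 | 0) ⊢ ··d··> n6
  n4 = b.0 | c.(0 | 0) ⊢ ··b··> n7, ··c··> n6
  n5 = 0 + 0 ⊢ stopped
  n6 = b.0 | (0 | 0) ⊢ ··b··> n8
  n7 = 0 | c.(0 | 0) ⊢ ··c··> n8
  n8 = 0 | (0 | 0) ⊢ stopped
Partition-refinement fixed point:
  B0 = {m0, n0}
  B1 = {m4, n4}
  B2 = {m7, n7}
  B3 = {m5, m8, n5, n8}
  B4 = {m1, m6, n1, n6}
  B5 = {m2, n2}
  B6 = {m3, n3}
m0 ∈ B0, n0 ∈ B0 → same block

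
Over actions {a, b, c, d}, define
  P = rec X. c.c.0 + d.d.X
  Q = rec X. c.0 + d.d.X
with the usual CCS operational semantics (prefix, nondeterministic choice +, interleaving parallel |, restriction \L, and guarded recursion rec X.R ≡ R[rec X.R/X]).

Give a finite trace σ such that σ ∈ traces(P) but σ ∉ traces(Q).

P's transition system — 4 states:
  p0 = rec X. c.c.0 + d.d.X → =c=> p1, =d=> p2
  p1 = c.0 → =c=> p3
  p2 = d.(rec X. c.c.0 + d.d.X) → =d=> p0
  p3 = 0 → ∅
Q's transition system — 3 states:
  q0 = rec X. c.0 + d.d.X → =c=> q1, =d=> q2
  q1 = 0 → ∅
  q2 = d.(rec X. c.0 + d.d.X) → =d=> q0
Executing cc from P (initial set {p0}):
  step 1 (c): {p1}
  step 2 (c): {p3}
  — P admits the full trace.
Executing cc from Q (initial set {q0}):
  step 1 (c): {q1}
  step 2 (c): no successor for Q

cc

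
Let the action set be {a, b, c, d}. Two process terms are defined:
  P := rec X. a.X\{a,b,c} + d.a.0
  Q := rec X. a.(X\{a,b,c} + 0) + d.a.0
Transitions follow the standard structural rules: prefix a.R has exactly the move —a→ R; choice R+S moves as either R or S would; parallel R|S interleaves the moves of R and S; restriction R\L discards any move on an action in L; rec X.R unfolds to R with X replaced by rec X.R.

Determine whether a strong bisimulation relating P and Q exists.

YES

Reachable graph of P (5 states):
  u0 = rec X. a.X\{a,b,c} + d.a.0 has moves —a→ u1, —d→ u2
  u1 = (rec X. a.X\{a,b,c} + d.a.0)\{a,b,c} has moves —d→ u3
  u2 = a.0 has moves —a→ u4
  u3 = (a.0)\{a,b,c} has moves deadlocked
  u4 = 0 has moves deadlocked
Reachable graph of Q (5 states):
  v0 = rec X. a.(X\{a,b,c} + 0) + d.a.0 has moves —a→ v1, —d→ v2
  v1 = (rec X. a.(X\{a,b,c} + 0) + d.a.0)\{a,b,c} + 0 has moves —d→ v3
  v2 = a.0 has moves —a→ v4
  v3 = (a.0)\{a,b,c} has moves deadlocked
  v4 = 0 has moves deadlocked
Partition-refinement fixed point:
  B0 = {u0, v0}
  B1 = {u1, v1}
  B2 = {u3, u4, v3, v4}
  B3 = {u2, v2}
u0 ∈ B0, v0 ∈ B0 → same block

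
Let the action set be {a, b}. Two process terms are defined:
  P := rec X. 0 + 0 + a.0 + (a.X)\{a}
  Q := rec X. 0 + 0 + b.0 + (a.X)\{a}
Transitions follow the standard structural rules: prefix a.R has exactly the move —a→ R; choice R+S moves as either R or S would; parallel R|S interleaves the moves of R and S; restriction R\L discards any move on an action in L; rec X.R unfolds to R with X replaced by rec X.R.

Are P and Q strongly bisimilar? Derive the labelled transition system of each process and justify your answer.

NO

Reachable graph of P (2 states):
  m0 = rec X. 0 + 0 + a.0 + (a.X)\{a} has moves —a→ m1
  m1 = 0 has moves (no moves)
Reachable graph of Q (2 states):
  n0 = rec X. 0 + 0 + b.0 + (a.X)\{a} has moves —b→ n1
  n1 = 0 has moves (no moves)
Bisimilarity quotient blocks:
  B0 = {m0}
  B1 = {m1, n1}
  B2 = {n0}
m0 ∈ B0, n0 ∈ B2 → different blocks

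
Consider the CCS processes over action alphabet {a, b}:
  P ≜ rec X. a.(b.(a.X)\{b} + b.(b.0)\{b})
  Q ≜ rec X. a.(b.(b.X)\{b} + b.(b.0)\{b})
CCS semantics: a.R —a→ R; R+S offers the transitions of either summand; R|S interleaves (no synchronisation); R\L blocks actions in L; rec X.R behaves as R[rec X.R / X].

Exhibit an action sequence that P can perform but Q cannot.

LTS(P): 6 reachable states
  m0 = rec X. a.(b.(a.X)\{b} + b.(b.0)\{b}) ⊢ ··a··> m1
  m1 = b.(a.(rec X. a.(b.(a.X)\{b} + b.(b.0)\{b})))\{b} + b.(b.0)\{b} ⊢ ··b··> m2, ··b··> m3
  m2 = (a.(rec X. a.(b.(a.X)\{b} + b.(b.0)\{b})))\{b} ⊢ ··a··> m4
  m3 = (b.0)\{b} ⊢ stopped
  m4 = (rec X. a.(b.(a.X)\{b} + b.(b.0)\{b}))\{b} ⊢ ··a··> m5
  m5 = (b.(a.(rec X. a.(b.(a.X)\{b} + b.(b.0)\{b})))\{b} + b.(b.0)\{b})\{b} ⊢ stopped
LTS(Q): 4 reachable states
  n0 = rec X. a.(b.(b.X)\{b} + b.(b.0)\{b}) ⊢ ··a··> n1
  n1 = b.(b.(rec X. a.(b.(b.X)\{b} + b.(b.0)\{b})))\{b} + b.(b.0)\{b} ⊢ ··b··> n2, ··b··> n3
  n2 = (b.(rec X. a.(b.(b.X)\{b} + b.(b.0)\{b})))\{b} ⊢ stopped
  n3 = (b.0)\{b} ⊢ stopped
Executing aba from P (initial set {m0}):
  after a @ step 1: {m1}
  after b @ step 2: {m2, m3}
  after a @ step 3: {m4}
  — P admits the full trace.
Executing aba from Q (initial set {n0}):
  after a @ step 1: {n1}
  after b @ step 2: {n2, n3}
  after a @ step 3: ∅ (Q stuck)

aba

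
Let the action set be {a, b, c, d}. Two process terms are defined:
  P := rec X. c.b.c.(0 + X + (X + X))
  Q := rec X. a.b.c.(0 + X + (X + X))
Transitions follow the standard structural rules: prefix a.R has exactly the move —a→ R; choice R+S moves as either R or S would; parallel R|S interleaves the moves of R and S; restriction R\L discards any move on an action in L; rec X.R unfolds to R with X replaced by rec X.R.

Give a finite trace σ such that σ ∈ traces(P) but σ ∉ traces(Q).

c

Reachable graph of P (4 states):
  p0 = rec X. c.b.c.(0 + X + (X + X)) → =c=> p1
  p1 = b.c.(0 + (rec X. c.b.c.(0 + X + (X + X))) + ((rec X. c.b.c.(0 + X + (X + X))) + (rec X. c.b.c.(0 + X + (X + X))))) → =b=> p2
  p2 = c.(0 + (rec X. c.b.c.(0 + X + (X + X))) + ((rec X. c.b.c.(0 + X + (X + X))) + (rec X. c.b.c.(0 + X + (X + X))))) → =c=> p3
  p3 = 0 + (rec X. c.b.c.(0 + X + (X + X))) + ((rec X. c.b.c.(0 + X + (X + X))) + (rec X. c.b.c.(0 + X + (X + X)))) → =c=> p1
Reachable graph of Q (4 states):
  q0 = rec X. a.b.c.(0 + X + (X + X)) → =a=> q1
  q1 = b.c.(0 + (rec X. a.b.c.(0 + X + (X + X))) + ((rec X. a.b.c.(0 + X + (X + X))) + (rec X. a.b.c.(0 + X + (X + X))))) → =b=> q2
  q2 = c.(0 + (rec X. a.b.c.(0 + X + (X + X))) + ((rec X. a.b.c.(0 + X + (X + X))) + (rec X. a.b.c.(0 + X + (X + X))))) → =c=> q3
  q3 = 0 + (rec X. a.b.c.(0 + X + (X + X))) + ((rec X. a.b.c.(0 + X + (X + X))) + (rec X. a.b.c.(0 + X + (X + X)))) → =a=> q1
Executing c from P (initial set {p0}):
  [1] c ⇒ {p1}
  ✓ P
Executing c from Q (initial set {q0}):
  [1] c ⇒ ∅  — Q cannot continue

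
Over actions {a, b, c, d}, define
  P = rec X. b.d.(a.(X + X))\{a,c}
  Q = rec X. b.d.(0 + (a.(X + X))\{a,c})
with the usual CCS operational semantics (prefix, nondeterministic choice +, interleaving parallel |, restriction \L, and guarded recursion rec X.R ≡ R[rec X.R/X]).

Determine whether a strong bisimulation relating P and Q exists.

bisimilar

LTS(P): 3 reachable states
  p0 = rec X. b.d.(a.(X + X))\{a,c} :: --b--▸ p1
  p1 = d.(a.((rec X. b.d.(a.(X + X))\{a,c}) + (rec X. b.d.(a.(X + X))\{a,c})))\{a,c} :: --d--▸ p2
  p2 = (a.((rec X. b.d.(a.(X + X))\{a,c}) + (rec X. b.d.(a.(X + X))\{a,c})))\{a,c} :: (no moves)
LTS(Q): 3 reachable states
  q0 = rec X. b.d.(0 + (a.(X + X))\{a,c}) :: --b--▸ q1
  q1 = d.(0 + (a.((rec X. b.d.(0 + (a.(X + X))\{a,c})) + (rec X. b.d.(0 + (a.(X + X))\{a,c}))))\{a,c}) :: --d--▸ q2
  q2 = 0 + (a.((rec X. b.d.(0 + (a.(X + X))\{a,c})) + (rec X. b.d.(0 + (a.(X + X))\{a,c}))))\{a,c} :: (no moves)
Bisimilarity quotient blocks:
  B0 = {p0, q0}
  B1 = {p1, q1}
  B2 = {p2, q2}
p0 ∈ B0, q0 ∈ B0 → same block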